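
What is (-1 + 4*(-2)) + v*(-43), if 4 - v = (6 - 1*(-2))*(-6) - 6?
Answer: -2503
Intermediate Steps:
v = 58 (v = 4 - ((6 - 1*(-2))*(-6) - 6) = 4 - ((6 + 2)*(-6) - 6) = 4 - (8*(-6) - 6) = 4 - (-48 - 6) = 4 - 1*(-54) = 4 + 54 = 58)
(-1 + 4*(-2)) + v*(-43) = (-1 + 4*(-2)) + 58*(-43) = (-1 - 8) - 2494 = -9 - 2494 = -2503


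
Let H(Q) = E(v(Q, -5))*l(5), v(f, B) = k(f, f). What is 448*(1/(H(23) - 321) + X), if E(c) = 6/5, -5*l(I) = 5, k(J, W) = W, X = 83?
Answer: 59901184/1611 ≈ 37183.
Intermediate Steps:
l(I) = -1 (l(I) = -⅕*5 = -1)
v(f, B) = f
E(c) = 6/5 (E(c) = 6*(⅕) = 6/5)
H(Q) = -6/5 (H(Q) = (6/5)*(-1) = -6/5)
448*(1/(H(23) - 321) + X) = 448*(1/(-6/5 - 321) + 83) = 448*(1/(-1611/5) + 83) = 448*(-5/1611 + 83) = 448*(133708/1611) = 59901184/1611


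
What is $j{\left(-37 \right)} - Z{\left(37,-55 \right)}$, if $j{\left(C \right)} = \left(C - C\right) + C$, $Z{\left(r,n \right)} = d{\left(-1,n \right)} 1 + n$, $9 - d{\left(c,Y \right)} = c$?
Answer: $8$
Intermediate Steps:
$d{\left(c,Y \right)} = 9 - c$
$Z{\left(r,n \right)} = 10 + n$ ($Z{\left(r,n \right)} = \left(9 - -1\right) 1 + n = \left(9 + 1\right) 1 + n = 10 \cdot 1 + n = 10 + n$)
$j{\left(C \right)} = C$ ($j{\left(C \right)} = 0 + C = C$)
$j{\left(-37 \right)} - Z{\left(37,-55 \right)} = -37 - \left(10 - 55\right) = -37 - -45 = -37 + 45 = 8$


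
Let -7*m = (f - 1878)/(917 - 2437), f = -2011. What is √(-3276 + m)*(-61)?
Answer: -61*I*√23182251785/2660 ≈ -3491.6*I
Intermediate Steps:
m = -3889/10640 (m = -(-2011 - 1878)/(7*(917 - 2437)) = -(-3889)/(7*(-1520)) = -(-3889)*(-1)/(7*1520) = -⅐*3889/1520 = -3889/10640 ≈ -0.36551)
√(-3276 + m)*(-61) = √(-3276 - 3889/10640)*(-61) = √(-34860529/10640)*(-61) = (I*√23182251785/2660)*(-61) = -61*I*√23182251785/2660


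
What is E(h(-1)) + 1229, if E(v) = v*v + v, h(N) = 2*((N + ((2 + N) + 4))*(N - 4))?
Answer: 2789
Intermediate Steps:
h(N) = 2*(-4 + N)*(6 + 2*N) (h(N) = 2*((N + (6 + N))*(-4 + N)) = 2*((6 + 2*N)*(-4 + N)) = 2*((-4 + N)*(6 + 2*N)) = 2*(-4 + N)*(6 + 2*N))
E(v) = v + v² (E(v) = v² + v = v + v²)
E(h(-1)) + 1229 = (-48 - 4*(-1) + 4*(-1)²)*(1 + (-48 - 4*(-1) + 4*(-1)²)) + 1229 = (-48 + 4 + 4*1)*(1 + (-48 + 4 + 4*1)) + 1229 = (-48 + 4 + 4)*(1 + (-48 + 4 + 4)) + 1229 = -40*(1 - 40) + 1229 = -40*(-39) + 1229 = 1560 + 1229 = 2789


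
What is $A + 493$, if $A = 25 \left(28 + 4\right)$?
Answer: $1293$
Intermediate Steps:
$A = 800$ ($A = 25 \cdot 32 = 800$)
$A + 493 = 800 + 493 = 1293$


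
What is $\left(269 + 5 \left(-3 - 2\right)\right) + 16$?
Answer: $260$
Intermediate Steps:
$\left(269 + 5 \left(-3 - 2\right)\right) + 16 = \left(269 + 5 \left(-5\right)\right) + 16 = \left(269 - 25\right) + 16 = 244 + 16 = 260$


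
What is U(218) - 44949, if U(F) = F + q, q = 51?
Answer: -44680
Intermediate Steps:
U(F) = 51 + F (U(F) = F + 51 = 51 + F)
U(218) - 44949 = (51 + 218) - 44949 = 269 - 44949 = -44680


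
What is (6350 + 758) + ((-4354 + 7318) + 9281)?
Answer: 19353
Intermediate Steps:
(6350 + 758) + ((-4354 + 7318) + 9281) = 7108 + (2964 + 9281) = 7108 + 12245 = 19353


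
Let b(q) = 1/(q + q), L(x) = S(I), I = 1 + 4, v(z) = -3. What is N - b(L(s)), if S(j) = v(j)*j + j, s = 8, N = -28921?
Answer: -578419/20 ≈ -28921.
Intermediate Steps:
I = 5
S(j) = -2*j (S(j) = -3*j + j = -2*j)
L(x) = -10 (L(x) = -2*5 = -10)
b(q) = 1/(2*q)
N - b(L(s)) = -28921 - 1/(2*(-10)) = -28921 - (-1)/(2*10) = -28921 - 1*(-1/20) = -28921 + 1/20 = -578419/20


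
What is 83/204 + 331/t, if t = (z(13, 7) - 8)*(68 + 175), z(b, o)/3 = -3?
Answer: 5399/16524 ≈ 0.32674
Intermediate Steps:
z(b, o) = -9 (z(b, o) = 3*(-3) = -9)
t = -4131 (t = (-9 - 8)*(68 + 175) = -17*243 = -4131)
83/204 + 331/t = 83/204 + 331/(-4131) = 83*(1/204) + 331*(-1/4131) = 83/204 - 331/4131 = 5399/16524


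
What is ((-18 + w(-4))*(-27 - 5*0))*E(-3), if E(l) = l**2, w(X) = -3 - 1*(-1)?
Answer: 4860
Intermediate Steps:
w(X) = -2 (w(X) = -3 + 1 = -2)
((-18 + w(-4))*(-27 - 5*0))*E(-3) = ((-18 - 2)*(-27 - 5*0))*(-3)**2 = -20*(-27 + 0)*9 = -20*(-27)*9 = 540*9 = 4860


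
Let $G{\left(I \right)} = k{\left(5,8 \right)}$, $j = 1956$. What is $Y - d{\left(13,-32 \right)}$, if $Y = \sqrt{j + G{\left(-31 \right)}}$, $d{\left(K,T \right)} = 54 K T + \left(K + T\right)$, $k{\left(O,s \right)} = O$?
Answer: $22483 + \sqrt{1961} \approx 22527.0$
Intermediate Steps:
$G{\left(I \right)} = 5$
$d{\left(K,T \right)} = K + T + 54 K T$ ($d{\left(K,T \right)} = 54 K T + \left(K + T\right) = K + T + 54 K T$)
$Y = \sqrt{1961}$ ($Y = \sqrt{1956 + 5} = \sqrt{1961} \approx 44.283$)
$Y - d{\left(13,-32 \right)} = \sqrt{1961} - \left(13 - 32 + 54 \cdot 13 \left(-32\right)\right) = \sqrt{1961} - \left(13 - 32 - 22464\right) = \sqrt{1961} - -22483 = \sqrt{1961} + 22483 = 22483 + \sqrt{1961}$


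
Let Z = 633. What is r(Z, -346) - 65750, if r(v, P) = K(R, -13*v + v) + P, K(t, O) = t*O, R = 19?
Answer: -210420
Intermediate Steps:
K(t, O) = O*t
r(v, P) = P - 228*v (r(v, P) = (-13*v + v)*19 + P = -12*v*19 + P = -228*v + P = P - 228*v)
r(Z, -346) - 65750 = (-346 - 228*633) - 65750 = (-346 - 144324) - 65750 = -144670 - 65750 = -210420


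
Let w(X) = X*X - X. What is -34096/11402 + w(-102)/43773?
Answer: -228782466/83183291 ≈ -2.7503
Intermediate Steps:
w(X) = X² - X
-34096/11402 + w(-102)/43773 = -34096/11402 - 102*(-1 - 102)/43773 = -34096*1/11402 - 102*(-103)*(1/43773) = -17048/5701 + 10506*(1/43773) = -17048/5701 + 3502/14591 = -228782466/83183291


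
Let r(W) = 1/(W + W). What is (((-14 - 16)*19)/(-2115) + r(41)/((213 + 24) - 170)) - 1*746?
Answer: -577682971/774654 ≈ -745.73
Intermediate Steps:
r(W) = 1/(2*W)
(((-14 - 16)*19)/(-2115) + r(41)/((213 + 24) - 170)) - 1*746 = (((-14 - 16)*19)/(-2115) + ((½)/41)/((213 + 24) - 170)) - 1*746 = (-30*19*(-1/2115) + ((½)*(1/41))/(237 - 170)) - 746 = (-570*(-1/2115) + (1/82)/67) - 746 = (38/141 + (1/82)*(1/67)) - 746 = (38/141 + 1/5494) - 746 = 208913/774654 - 746 = -577682971/774654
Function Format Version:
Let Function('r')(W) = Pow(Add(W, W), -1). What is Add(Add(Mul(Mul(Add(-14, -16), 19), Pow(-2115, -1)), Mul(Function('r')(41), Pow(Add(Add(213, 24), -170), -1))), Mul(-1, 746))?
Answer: Rational(-577682971, 774654) ≈ -745.73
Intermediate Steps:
Function('r')(W) = Mul(Rational(1, 2), Pow(W, -1)) (Function('r')(W) = Pow(Mul(2, W), -1) = Mul(Rational(1, 2), Pow(W, -1)))
Add(Add(Mul(Mul(Add(-14, -16), 19), Pow(-2115, -1)), Mul(Function('r')(41), Pow(Add(Add(213, 24), -170), -1))), Mul(-1, 746)) = Add(Add(Mul(Mul(Add(-14, -16), 19), Pow(-2115, -1)), Mul(Mul(Rational(1, 2), Pow(41, -1)), Pow(Add(Add(213, 24), -170), -1))), Mul(-1, 746)) = Add(Add(Mul(Mul(-30, 19), Rational(-1, 2115)), Mul(Mul(Rational(1, 2), Rational(1, 41)), Pow(Add(237, -170), -1))), -746) = Add(Add(Mul(-570, Rational(-1, 2115)), Mul(Rational(1, 82), Pow(67, -1))), -746) = Add(Add(Rational(38, 141), Mul(Rational(1, 82), Rational(1, 67))), -746) = Add(Add(Rational(38, 141), Rational(1, 5494)), -746) = Add(Rational(208913, 774654), -746) = Rational(-577682971, 774654)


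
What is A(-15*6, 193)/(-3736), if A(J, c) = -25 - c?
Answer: 109/1868 ≈ 0.058351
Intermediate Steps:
A(-15*6, 193)/(-3736) = (-25 - 1*193)/(-3736) = (-25 - 193)*(-1/3736) = -218*(-1/3736) = 109/1868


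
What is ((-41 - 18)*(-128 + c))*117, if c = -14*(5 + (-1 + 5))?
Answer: 1753362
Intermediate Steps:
c = -126 (c = -14*(5 + 4) = -14*9 = -126)
((-41 - 18)*(-128 + c))*117 = ((-41 - 18)*(-128 - 126))*117 = -59*(-254)*117 = 14986*117 = 1753362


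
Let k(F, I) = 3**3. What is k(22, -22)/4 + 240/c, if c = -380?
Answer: 465/76 ≈ 6.1184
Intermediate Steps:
k(F, I) = 27
k(22, -22)/4 + 240/c = 27/4 + 240/(-380) = 27*(1/4) + 240*(-1/380) = 27/4 - 12/19 = 465/76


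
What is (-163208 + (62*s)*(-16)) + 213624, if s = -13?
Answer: 63312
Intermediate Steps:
(-163208 + (62*s)*(-16)) + 213624 = (-163208 + (62*(-13))*(-16)) + 213624 = (-163208 - 806*(-16)) + 213624 = (-163208 + 12896) + 213624 = -150312 + 213624 = 63312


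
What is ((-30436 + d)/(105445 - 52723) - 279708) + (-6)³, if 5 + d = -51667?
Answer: -7379117618/26361 ≈ -2.7993e+5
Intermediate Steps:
d = -51672 (d = -5 - 51667 = -51672)
((-30436 + d)/(105445 - 52723) - 279708) + (-6)³ = ((-30436 - 51672)/(105445 - 52723) - 279708) + (-6)³ = (-82108/52722 - 279708) - 216 = (-82108*1/52722 - 279708) - 216 = (-41054/26361 - 279708) - 216 = -7373423642/26361 - 216 = -7379117618/26361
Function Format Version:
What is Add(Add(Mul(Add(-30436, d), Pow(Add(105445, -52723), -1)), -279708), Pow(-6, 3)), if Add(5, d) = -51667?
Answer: Rational(-7379117618, 26361) ≈ -2.7993e+5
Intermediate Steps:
d = -51672 (d = Add(-5, -51667) = -51672)
Add(Add(Mul(Add(-30436, d), Pow(Add(105445, -52723), -1)), -279708), Pow(-6, 3)) = Add(Add(Mul(Add(-30436, -51672), Pow(Add(105445, -52723), -1)), -279708), Pow(-6, 3)) = Add(Add(Mul(-82108, Pow(52722, -1)), -279708), -216) = Add(Add(Mul(-82108, Rational(1, 52722)), -279708), -216) = Add(Add(Rational(-41054, 26361), -279708), -216) = Add(Rational(-7373423642, 26361), -216) = Rational(-7379117618, 26361)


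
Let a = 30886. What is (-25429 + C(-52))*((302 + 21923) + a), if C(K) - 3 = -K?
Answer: -1347638514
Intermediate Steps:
C(K) = 3 - K
(-25429 + C(-52))*((302 + 21923) + a) = (-25429 + (3 - 1*(-52)))*((302 + 21923) + 30886) = (-25429 + (3 + 52))*(22225 + 30886) = (-25429 + 55)*53111 = -25374*53111 = -1347638514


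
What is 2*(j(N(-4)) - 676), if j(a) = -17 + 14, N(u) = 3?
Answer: -1358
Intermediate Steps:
j(a) = -3
2*(j(N(-4)) - 676) = 2*(-3 - 676) = 2*(-679) = -1358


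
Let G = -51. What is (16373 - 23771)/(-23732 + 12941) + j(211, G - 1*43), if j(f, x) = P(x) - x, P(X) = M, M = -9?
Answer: 102737/1199 ≈ 85.686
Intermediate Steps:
P(X) = -9
j(f, x) = -9 - x
(16373 - 23771)/(-23732 + 12941) + j(211, G - 1*43) = (16373 - 23771)/(-23732 + 12941) + (-9 - (-51 - 1*43)) = -7398/(-10791) + (-9 - (-51 - 43)) = -7398*(-1/10791) + (-9 - 1*(-94)) = 822/1199 + (-9 + 94) = 822/1199 + 85 = 102737/1199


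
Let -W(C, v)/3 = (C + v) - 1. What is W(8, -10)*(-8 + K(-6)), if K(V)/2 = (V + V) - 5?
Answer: -378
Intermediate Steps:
K(V) = -10 + 4*V (K(V) = 2*((V + V) - 5) = 2*(2*V - 5) = 2*(-5 + 2*V) = -10 + 4*V)
W(C, v) = 3 - 3*C - 3*v (W(C, v) = -3*((C + v) - 1) = -3*(-1 + C + v) = 3 - 3*C - 3*v)
W(8, -10)*(-8 + K(-6)) = (3 - 3*8 - 3*(-10))*(-8 + (-10 + 4*(-6))) = (3 - 24 + 30)*(-8 + (-10 - 24)) = 9*(-8 - 34) = 9*(-42) = -378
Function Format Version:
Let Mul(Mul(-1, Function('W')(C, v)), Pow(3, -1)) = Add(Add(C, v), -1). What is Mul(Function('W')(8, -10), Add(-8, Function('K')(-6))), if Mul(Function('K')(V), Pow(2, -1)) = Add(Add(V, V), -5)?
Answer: -378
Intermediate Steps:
Function('K')(V) = Add(-10, Mul(4, V)) (Function('K')(V) = Mul(2, Add(Add(V, V), -5)) = Mul(2, Add(Mul(2, V), -5)) = Mul(2, Add(-5, Mul(2, V))) = Add(-10, Mul(4, V)))
Function('W')(C, v) = Add(3, Mul(-3, C), Mul(-3, v)) (Function('W')(C, v) = Mul(-3, Add(Add(C, v), -1)) = Mul(-3, Add(-1, C, v)) = Add(3, Mul(-3, C), Mul(-3, v)))
Mul(Function('W')(8, -10), Add(-8, Function('K')(-6))) = Mul(Add(3, Mul(-3, 8), Mul(-3, -10)), Add(-8, Add(-10, Mul(4, -6)))) = Mul(Add(3, -24, 30), Add(-8, Add(-10, -24))) = Mul(9, Add(-8, -34)) = Mul(9, -42) = -378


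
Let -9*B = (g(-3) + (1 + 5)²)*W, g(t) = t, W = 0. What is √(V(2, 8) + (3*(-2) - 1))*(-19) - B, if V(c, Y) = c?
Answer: -19*I*√5 ≈ -42.485*I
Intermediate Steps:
B = 0 (B = -(-3 + (1 + 5)²)*0/9 = -(-3 + 6²)*0/9 = -(-3 + 36)*0/9 = -11*0/3 = -⅑*0 = 0)
√(V(2, 8) + (3*(-2) - 1))*(-19) - B = √(2 + (3*(-2) - 1))*(-19) - 1*0 = √(2 + (-6 - 1))*(-19) + 0 = √(2 - 7)*(-19) + 0 = √(-5)*(-19) + 0 = (I*√5)*(-19) + 0 = -19*I*√5 + 0 = -19*I*√5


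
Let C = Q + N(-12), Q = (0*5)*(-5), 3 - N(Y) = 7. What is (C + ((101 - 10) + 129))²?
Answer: 46656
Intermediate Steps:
N(Y) = -4 (N(Y) = 3 - 1*7 = 3 - 7 = -4)
Q = 0 (Q = 0*(-5) = 0)
C = -4 (C = 0 - 4 = -4)
(C + ((101 - 10) + 129))² = (-4 + ((101 - 10) + 129))² = (-4 + (91 + 129))² = (-4 + 220)² = 216² = 46656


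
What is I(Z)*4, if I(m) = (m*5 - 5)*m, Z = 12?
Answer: 2640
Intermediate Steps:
I(m) = m*(-5 + 5*m) (I(m) = (5*m - 5)*m = (-5 + 5*m)*m = m*(-5 + 5*m))
I(Z)*4 = (5*12*(-1 + 12))*4 = (5*12*11)*4 = 660*4 = 2640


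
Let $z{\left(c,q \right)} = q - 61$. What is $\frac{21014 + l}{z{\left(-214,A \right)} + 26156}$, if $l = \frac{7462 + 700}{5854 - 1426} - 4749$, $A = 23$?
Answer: $\frac{36014791}{57825252} \approx 0.62282$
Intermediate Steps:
$z{\left(c,q \right)} = -61 + q$
$l = - \frac{10510205}{2214}$ ($l = \frac{8162}{4428} - 4749 = 8162 \cdot \frac{1}{4428} - 4749 = \frac{4081}{2214} - 4749 = - \frac{10510205}{2214} \approx -4747.2$)
$\frac{21014 + l}{z{\left(-214,A \right)} + 26156} = \frac{21014 - \frac{10510205}{2214}}{\left(-61 + 23\right) + 26156} = \frac{36014791}{2214 \left(-38 + 26156\right)} = \frac{36014791}{2214 \cdot 26118} = \frac{36014791}{2214} \cdot \frac{1}{26118} = \frac{36014791}{57825252}$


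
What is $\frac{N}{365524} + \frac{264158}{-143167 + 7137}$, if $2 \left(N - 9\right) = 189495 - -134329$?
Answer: $- \frac{37264987581}{24861114860} \approx -1.4989$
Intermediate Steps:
$N = 161921$ ($N = 9 + \frac{189495 - -134329}{2} = 9 + \frac{189495 + 134329}{2} = 9 + \frac{1}{2} \cdot 323824 = 9 + 161912 = 161921$)
$\frac{N}{365524} + \frac{264158}{-143167 + 7137} = \frac{161921}{365524} + \frac{264158}{-143167 + 7137} = 161921 \cdot \frac{1}{365524} + \frac{264158}{-136030} = \frac{161921}{365524} + 264158 \left(- \frac{1}{136030}\right) = \frac{161921}{365524} - \frac{132079}{68015} = - \frac{37264987581}{24861114860}$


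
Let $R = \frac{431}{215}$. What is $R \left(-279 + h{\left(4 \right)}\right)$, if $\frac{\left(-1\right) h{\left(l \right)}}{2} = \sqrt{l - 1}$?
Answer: $- \frac{120249}{215} - \frac{862 \sqrt{3}}{215} \approx -566.24$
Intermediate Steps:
$h{\left(l \right)} = - 2 \sqrt{-1 + l}$ ($h{\left(l \right)} = - 2 \sqrt{l - 1} = - 2 \sqrt{-1 + l}$)
$R = \frac{431}{215}$ ($R = 431 \cdot \frac{1}{215} = \frac{431}{215} \approx 2.0047$)
$R \left(-279 + h{\left(4 \right)}\right) = \frac{431 \left(-279 - 2 \sqrt{-1 + 4}\right)}{215} = \frac{431 \left(-279 - 2 \sqrt{3}\right)}{215} = - \frac{120249}{215} - \frac{862 \sqrt{3}}{215}$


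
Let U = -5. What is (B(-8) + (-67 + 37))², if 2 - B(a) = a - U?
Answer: 625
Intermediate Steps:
B(a) = -3 - a (B(a) = 2 - (a - 1*(-5)) = 2 - (a + 5) = 2 - (5 + a) = 2 + (-5 - a) = -3 - a)
(B(-8) + (-67 + 37))² = ((-3 - 1*(-8)) + (-67 + 37))² = ((-3 + 8) - 30)² = (5 - 30)² = (-25)² = 625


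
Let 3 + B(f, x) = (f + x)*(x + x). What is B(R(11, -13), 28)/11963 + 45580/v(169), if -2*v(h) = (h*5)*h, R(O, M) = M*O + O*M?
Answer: -630844427/341675243 ≈ -1.8463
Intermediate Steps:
R(O, M) = 2*M*O (R(O, M) = M*O + M*O = 2*M*O)
B(f, x) = -3 + 2*x*(f + x) (B(f, x) = -3 + (f + x)*(x + x) = -3 + (f + x)*(2*x) = -3 + 2*x*(f + x))
v(h) = -5*h²/2 (v(h) = -h*5*h/2 = -5*h*h/2 = -5*h²/2)
B(R(11, -13), 28)/11963 + 45580/v(169) = (-3 + 2*28² + 2*(2*(-13)*11)*28)/11963 + 45580/((-5/2*169²)) = (-3 + 2*784 + 2*(-286)*28)*(1/11963) + 45580/((-5/2*28561)) = (-3 + 1568 - 16016)*(1/11963) + 45580/(-142805/2) = -14451*1/11963 + 45580*(-2/142805) = -14451/11963 - 18232/28561 = -630844427/341675243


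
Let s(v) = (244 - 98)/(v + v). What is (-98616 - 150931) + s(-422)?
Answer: -105308907/422 ≈ -2.4955e+5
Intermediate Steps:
s(v) = 73/v (s(v) = 146/((2*v)) = 146*(1/(2*v)) = 73/v)
(-98616 - 150931) + s(-422) = (-98616 - 150931) + 73/(-422) = -249547 + 73*(-1/422) = -249547 - 73/422 = -105308907/422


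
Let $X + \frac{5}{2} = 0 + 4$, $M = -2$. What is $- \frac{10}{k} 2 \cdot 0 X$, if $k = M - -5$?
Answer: $0$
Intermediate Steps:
$k = 3$ ($k = -2 - -5 = -2 + 5 = 3$)
$X = \frac{3}{2}$ ($X = - \frac{5}{2} + \left(0 + 4\right) = - \frac{5}{2} + 4 = \frac{3}{2} \approx 1.5$)
$- \frac{10}{k} 2 \cdot 0 X = - \frac{10}{3} \cdot 2 \cdot 0 \cdot \frac{3}{2} = \left(-10\right) \frac{1}{3} \cdot 2 \cdot 0 = \left(- \frac{10}{3}\right) 2 \cdot 0 = \left(- \frac{20}{3}\right) 0 = 0$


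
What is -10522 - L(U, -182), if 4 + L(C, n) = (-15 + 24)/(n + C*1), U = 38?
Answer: -168287/16 ≈ -10518.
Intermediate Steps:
L(C, n) = -4 + 9/(C + n) (L(C, n) = -4 + (-15 + 24)/(n + C*1) = -4 + 9/(n + C) = -4 + 9/(C + n))
-10522 - L(U, -182) = -10522 - (9 - 4*38 - 4*(-182))/(38 - 182) = -10522 - (9 - 152 + 728)/(-144) = -10522 - (-1)*585/144 = -10522 - 1*(-65/16) = -10522 + 65/16 = -168287/16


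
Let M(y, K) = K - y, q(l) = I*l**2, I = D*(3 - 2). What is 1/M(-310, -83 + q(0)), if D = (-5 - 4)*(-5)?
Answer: 1/227 ≈ 0.0044053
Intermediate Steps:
D = 45 (D = -9*(-5) = 45)
I = 45 (I = 45*(3 - 2) = 45*1 = 45)
q(l) = 45*l**2
1/M(-310, -83 + q(0)) = 1/((-83 + 45*0**2) - 1*(-310)) = 1/((-83 + 45*0) + 310) = 1/((-83 + 0) + 310) = 1/(-83 + 310) = 1/227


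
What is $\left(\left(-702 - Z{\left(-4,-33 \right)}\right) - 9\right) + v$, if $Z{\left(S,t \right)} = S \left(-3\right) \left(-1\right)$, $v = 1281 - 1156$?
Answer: $-574$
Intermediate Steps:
$v = 125$ ($v = 1281 - 1156 = 125$)
$Z{\left(S,t \right)} = 3 S$ ($Z{\left(S,t \right)} = - 3 S \left(-1\right) = 3 S$)
$\left(\left(-702 - Z{\left(-4,-33 \right)}\right) - 9\right) + v = \left(\left(-702 - 3 \left(-4\right)\right) - 9\right) + 125 = \left(\left(-702 - -12\right) - 9\right) + 125 = \left(\left(-702 + 12\right) - 9\right) + 125 = \left(-690 - 9\right) + 125 = -699 + 125 = -574$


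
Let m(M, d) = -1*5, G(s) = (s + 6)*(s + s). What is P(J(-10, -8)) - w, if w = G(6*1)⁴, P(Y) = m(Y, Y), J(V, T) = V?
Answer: -429981701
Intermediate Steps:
G(s) = 2*s*(6 + s) (G(s) = (6 + s)*(2*s) = 2*s*(6 + s))
m(M, d) = -5
P(Y) = -5
w = 429981696 (w = (2*(6*1)*(6 + 6*1))⁴ = (2*6*(6 + 6))⁴ = (2*6*12)⁴ = 144⁴ = 429981696)
P(J(-10, -8)) - w = -5 - 1*429981696 = -5 - 429981696 = -429981701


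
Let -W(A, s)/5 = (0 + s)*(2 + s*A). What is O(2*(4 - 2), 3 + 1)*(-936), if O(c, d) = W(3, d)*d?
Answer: 1048320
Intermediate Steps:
W(A, s) = -5*s*(2 + A*s) (W(A, s) = -5*(0 + s)*(2 + s*A) = -5*s*(2 + A*s))
O(c, d) = -5*d²*(2 + 3*d) (O(c, d) = (-5*d*(2 + 3*d))*d = -5*d²*(2 + 3*d))
O(2*(4 - 2), 3 + 1)*(-936) = ((3 + 1)²*(-10 - 15*(3 + 1)))*(-936) = (4²*(-10 - 15*4))*(-936) = (16*(-10 - 60))*(-936) = (16*(-70))*(-936) = -1120*(-936) = 1048320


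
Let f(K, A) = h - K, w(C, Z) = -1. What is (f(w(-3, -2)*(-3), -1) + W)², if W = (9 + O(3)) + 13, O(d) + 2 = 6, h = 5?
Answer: 784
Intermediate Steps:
O(d) = 4 (O(d) = -2 + 6 = 4)
f(K, A) = 5 - K
W = 26 (W = (9 + 4) + 13 = 13 + 13 = 26)
(f(w(-3, -2)*(-3), -1) + W)² = ((5 - (-1)*(-3)) + 26)² = ((5 - 1*3) + 26)² = ((5 - 3) + 26)² = (2 + 26)² = 28² = 784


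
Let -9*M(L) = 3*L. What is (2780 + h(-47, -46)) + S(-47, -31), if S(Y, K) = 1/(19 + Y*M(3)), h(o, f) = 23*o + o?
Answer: 109033/66 ≈ 1652.0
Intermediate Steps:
M(L) = -L/3
h(o, f) = 24*o
S(Y, K) = 1/(19 - Y) (S(Y, K) = 1/(19 + Y*(-⅓*3)) = 1/(19 + Y*(-1)) = 1/(19 - Y))
(2780 + h(-47, -46)) + S(-47, -31) = (2780 + 24*(-47)) - 1/(-19 - 47) = (2780 - 1128) - 1/(-66) = 1652 - 1*(-1/66) = 1652 + 1/66 = 109033/66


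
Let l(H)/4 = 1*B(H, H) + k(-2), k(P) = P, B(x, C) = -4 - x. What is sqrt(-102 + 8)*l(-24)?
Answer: 72*I*sqrt(94) ≈ 698.07*I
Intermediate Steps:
l(H) = -24 - 4*H (l(H) = 4*(1*(-4 - H) - 2) = 4*((-4 - H) - 2) = 4*(-6 - H) = -24 - 4*H)
sqrt(-102 + 8)*l(-24) = sqrt(-102 + 8)*(-24 - 4*(-24)) = sqrt(-94)*(-24 + 96) = (I*sqrt(94))*72 = 72*I*sqrt(94)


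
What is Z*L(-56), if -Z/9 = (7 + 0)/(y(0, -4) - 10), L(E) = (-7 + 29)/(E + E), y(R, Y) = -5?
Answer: -33/40 ≈ -0.82500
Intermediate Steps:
L(E) = 11/E (L(E) = 22/((2*E)) = 22*(1/(2*E)) = 11/E)
Z = 21/5 (Z = -9*(7 + 0)/(-5 - 10) = -63/(-15) = -63*(-1)/15 = -9*(-7/15) = 21/5 ≈ 4.2000)
Z*L(-56) = 21*(11/(-56))/5 = 21*(11*(-1/56))/5 = (21/5)*(-11/56) = -33/40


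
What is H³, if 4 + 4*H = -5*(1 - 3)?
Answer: 27/8 ≈ 3.3750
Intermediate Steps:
H = 3/2 (H = -1 + (-5*(1 - 3))/4 = -1 + (-5*(-2))/4 = -1 + (¼)*10 = -1 + 5/2 = 3/2 ≈ 1.5000)
H³ = (3/2)³ = 27/8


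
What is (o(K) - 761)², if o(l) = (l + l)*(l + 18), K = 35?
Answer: 8696601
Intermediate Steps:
o(l) = 2*l*(18 + l) (o(l) = (2*l)*(18 + l) = 2*l*(18 + l))
(o(K) - 761)² = (2*35*(18 + 35) - 761)² = (2*35*53 - 761)² = (3710 - 761)² = 2949² = 8696601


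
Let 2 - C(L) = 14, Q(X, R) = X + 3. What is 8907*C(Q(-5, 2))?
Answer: -106884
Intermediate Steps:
Q(X, R) = 3 + X
C(L) = -12 (C(L) = 2 - 1*14 = 2 - 14 = -12)
8907*C(Q(-5, 2)) = 8907*(-12) = -106884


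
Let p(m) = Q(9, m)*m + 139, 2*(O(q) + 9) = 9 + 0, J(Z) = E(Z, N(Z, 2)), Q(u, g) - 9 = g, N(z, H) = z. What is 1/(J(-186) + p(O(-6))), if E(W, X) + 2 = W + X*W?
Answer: 4/138107 ≈ 2.8963e-5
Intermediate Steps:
E(W, X) = -2 + W + W*X (E(W, X) = -2 + (W + X*W) = -2 + (W + W*X) = -2 + W + W*X)
Q(u, g) = 9 + g
J(Z) = -2 + Z + Z² (J(Z) = -2 + Z + Z*Z = -2 + Z + Z²)
O(q) = -9/2 (O(q) = -9 + (9 + 0)/2 = -9 + (½)*9 = -9 + 9/2 = -9/2)
p(m) = 139 + m*(9 + m) (p(m) = (9 + m)*m + 139 = m*(9 + m) + 139 = 139 + m*(9 + m))
1/(J(-186) + p(O(-6))) = 1/((-2 - 186 + (-186)²) + (139 - 9*(9 - 9/2)/2)) = 1/((-2 - 186 + 34596) + (139 - 9/2*9/2)) = 1/(34408 + (139 - 81/4)) = 1/(34408 + 475/4) = 1/(138107/4) = 4/138107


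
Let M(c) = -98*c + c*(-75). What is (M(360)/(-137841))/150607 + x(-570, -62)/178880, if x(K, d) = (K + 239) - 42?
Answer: -2577424007417/1237838836611520 ≈ -0.0020822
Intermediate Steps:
x(K, d) = 197 + K (x(K, d) = (239 + K) - 42 = 197 + K)
M(c) = -173*c (M(c) = -98*c - 75*c = -173*c)
(M(360)/(-137841))/150607 + x(-570, -62)/178880 = (-173*360/(-137841))/150607 + (197 - 570)/178880 = -62280*(-1/137841)*(1/150607) - 373*1/178880 = (20760/45947)*(1/150607) - 373/178880 = 20760/6919939829 - 373/178880 = -2577424007417/1237838836611520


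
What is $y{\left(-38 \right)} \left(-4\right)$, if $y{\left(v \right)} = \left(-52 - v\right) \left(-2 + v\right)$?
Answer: $-2240$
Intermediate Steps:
$y{\left(-38 \right)} \left(-4\right) = \left(104 - \left(-38\right)^{2} - -1900\right) \left(-4\right) = \left(104 - 1444 + 1900\right) \left(-4\right) = 560 \left(-4\right) = -2240$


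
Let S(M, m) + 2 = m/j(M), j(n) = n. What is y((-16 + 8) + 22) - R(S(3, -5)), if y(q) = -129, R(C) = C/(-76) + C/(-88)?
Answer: -58865/456 ≈ -129.09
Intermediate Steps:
S(M, m) = -2 + m/M
R(C) = -41*C/1672 (R(C) = C*(-1/76) + C*(-1/88) = -C/76 - C/88 = -41*C/1672)
y((-16 + 8) + 22) - R(S(3, -5)) = -129 - (-41)*(-2 - 5/3)/1672 = -129 - (-41)*(-11)/(1672*3) = -129 - 1*41/456 = -129 - 41/456 = -58865/456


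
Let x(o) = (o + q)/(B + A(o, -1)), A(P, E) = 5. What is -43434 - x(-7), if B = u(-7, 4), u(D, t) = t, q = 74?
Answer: -390973/9 ≈ -43441.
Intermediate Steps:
B = 4
x(o) = 74/9 + o/9 (x(o) = (o + 74)/(4 + 5) = (74 + o)/9 = (74 + o)*(⅑) = 74/9 + o/9)
-43434 - x(-7) = -43434 - (74/9 + (⅑)*(-7)) = -43434 - (74/9 - 7/9) = -43434 - 1*67/9 = -43434 - 67/9 = -390973/9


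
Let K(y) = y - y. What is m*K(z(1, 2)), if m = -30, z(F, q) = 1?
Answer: 0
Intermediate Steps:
K(y) = 0
m*K(z(1, 2)) = -30*0 = 0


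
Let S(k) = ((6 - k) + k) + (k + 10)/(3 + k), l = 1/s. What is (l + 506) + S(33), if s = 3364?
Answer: 3884371/7569 ≈ 513.19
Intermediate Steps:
l = 1/3364 ≈ 0.00029727
S(k) = 6 + (10 + k)/(3 + k)
(l + 506) + S(33) = (1/3364 + 506) + 7*(4 + 33)/(3 + 33) = 1702185/3364 + 7*37/36 = 1702185/3364 + 7*(1/36)*37 = 1702185/3364 + 259/36 = 3884371/7569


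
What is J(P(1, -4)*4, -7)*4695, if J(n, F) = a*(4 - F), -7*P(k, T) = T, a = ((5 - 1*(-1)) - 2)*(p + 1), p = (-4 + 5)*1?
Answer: 413160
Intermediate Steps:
p = 1 (p = 1*1 = 1)
a = 8 (a = ((5 - 1*(-1)) - 2)*(1 + 1) = ((5 + 1) - 2)*2 = (6 - 2)*2 = 4*2 = 8)
P(k, T) = -T/7
J(n, F) = 32 - 8*F (J(n, F) = 8*(4 - F) = 32 - 8*F)
J(P(1, -4)*4, -7)*4695 = (32 - 8*(-7))*4695 = (32 + 56)*4695 = 88*4695 = 413160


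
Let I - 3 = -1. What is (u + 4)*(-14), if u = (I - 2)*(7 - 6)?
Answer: -56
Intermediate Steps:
I = 2 (I = 3 - 1 = 2)
u = 0 (u = (2 - 2)*(7 - 6) = 0*1 = 0)
(u + 4)*(-14) = (0 + 4)*(-14) = 4*(-14) = -56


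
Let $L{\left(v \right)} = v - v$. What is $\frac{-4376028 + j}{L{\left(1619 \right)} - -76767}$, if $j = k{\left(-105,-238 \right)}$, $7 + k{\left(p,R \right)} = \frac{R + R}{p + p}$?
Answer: $- \frac{65640491}{1151505} \approx -57.004$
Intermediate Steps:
$k{\left(p,R \right)} = -7 + \frac{R}{p}$ ($k{\left(p,R \right)} = -7 + \frac{R + R}{p + p} = -7 + \frac{2 R}{2 p} = -7 + 2 R \frac{1}{2 p} = -7 + \frac{R}{p}$)
$j = - \frac{71}{15}$ ($j = -7 - \frac{238}{-105} = -7 - - \frac{34}{15} = -7 + \frac{34}{15} = - \frac{71}{15} \approx -4.7333$)
$L{\left(v \right)} = 0$
$\frac{-4376028 + j}{L{\left(1619 \right)} - -76767} = \frac{-4376028 - \frac{71}{15}}{0 - -76767} = - \frac{65640491}{15 \left(0 + \left(-9 + 76776\right)\right)} = - \frac{65640491}{15 \left(0 + 76767\right)} = - \frac{65640491}{15 \cdot 76767} = \left(- \frac{65640491}{15}\right) \frac{1}{76767} = - \frac{65640491}{1151505}$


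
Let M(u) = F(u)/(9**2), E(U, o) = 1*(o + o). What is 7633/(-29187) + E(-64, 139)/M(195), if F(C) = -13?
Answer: -657332095/379431 ≈ -1732.4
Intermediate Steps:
E(U, o) = 2*o (E(U, o) = 1*(2*o) = 2*o)
M(u) = -13/81 (M(u) = -13/(9**2) = -13/81)
7633/(-29187) + E(-64, 139)/M(195) = 7633/(-29187) + (2*139)/(-13/81) = 7633*(-1/29187) + 278*(-81/13) = -7633/29187 - 22518/13 = -657332095/379431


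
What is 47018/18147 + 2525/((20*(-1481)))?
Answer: 269370397/107502828 ≈ 2.5057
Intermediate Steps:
47018/18147 + 2525/((20*(-1481))) = 47018*(1/18147) + 2525/(-29620) = 47018/18147 + 2525*(-1/29620) = 47018/18147 - 505/5924 = 269370397/107502828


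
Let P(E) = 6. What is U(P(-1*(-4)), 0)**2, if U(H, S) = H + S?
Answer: 36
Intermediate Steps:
U(P(-1*(-4)), 0)**2 = (6 + 0)**2 = 6**2 = 36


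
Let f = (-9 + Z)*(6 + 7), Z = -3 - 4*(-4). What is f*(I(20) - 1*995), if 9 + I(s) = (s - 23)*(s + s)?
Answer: -58448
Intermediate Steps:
Z = 13 (Z = -3 + 16 = 13)
f = 52 (f = (-9 + 13)*(6 + 7) = 4*13 = 52)
I(s) = -9 + 2*s*(-23 + s) (I(s) = -9 + (s - 23)*(s + s) = -9 + (-23 + s)*(2*s) = -9 + 2*s*(-23 + s))
f*(I(20) - 1*995) = 52*((-9 - 46*20 + 2*20²) - 1*995) = 52*((-9 - 920 + 2*400) - 995) = 52*((-9 - 920 + 800) - 995) = 52*(-129 - 995) = 52*(-1124) = -58448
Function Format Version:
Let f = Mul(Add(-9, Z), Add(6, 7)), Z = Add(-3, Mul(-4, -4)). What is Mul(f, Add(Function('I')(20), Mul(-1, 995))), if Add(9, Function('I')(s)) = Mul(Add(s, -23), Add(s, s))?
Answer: -58448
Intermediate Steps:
Z = 13 (Z = Add(-3, 16) = 13)
f = 52 (f = Mul(Add(-9, 13), Add(6, 7)) = Mul(4, 13) = 52)
Function('I')(s) = Add(-9, Mul(2, s, Add(-23, s))) (Function('I')(s) = Add(-9, Mul(Add(s, -23), Add(s, s))) = Add(-9, Mul(Add(-23, s), Mul(2, s))) = Add(-9, Mul(2, s, Add(-23, s))))
Mul(f, Add(Function('I')(20), Mul(-1, 995))) = Mul(52, Add(Add(-9, Mul(-46, 20), Mul(2, Pow(20, 2))), Mul(-1, 995))) = Mul(52, Add(Add(-9, -920, Mul(2, 400)), -995)) = Mul(52, Add(Add(-9, -920, 800), -995)) = Mul(52, Add(-129, -995)) = Mul(52, -1124) = -58448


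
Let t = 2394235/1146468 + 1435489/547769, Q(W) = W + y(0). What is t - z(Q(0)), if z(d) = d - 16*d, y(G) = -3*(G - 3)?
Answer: 87737179949987/627999629892 ≈ 139.71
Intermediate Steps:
y(G) = 9 - 3*G (y(G) = -3*(-3 + G) = 9 - 3*G)
Q(W) = 9 + W (Q(W) = W + (9 - 3*0) = W + (9 + 0) = W + 9 = 9 + W)
z(d) = -15*d
t = 2957229914567/627999629892 (t = 2394235*(1/1146468) + 1435489*(1/547769) = 2394235/1146468 + 1435489/547769 = 2957229914567/627999629892 ≈ 4.7090)
t - z(Q(0)) = 2957229914567/627999629892 - (-15)*(9 + 0) = 2957229914567/627999629892 - (-15)*9 = 2957229914567/627999629892 - 1*(-135) = 2957229914567/627999629892 + 135 = 87737179949987/627999629892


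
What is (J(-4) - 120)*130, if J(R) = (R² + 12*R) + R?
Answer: -20280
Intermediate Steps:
J(R) = R² + 13*R
(J(-4) - 120)*130 = (-4*(13 - 4) - 120)*130 = (-4*9 - 120)*130 = (-36 - 120)*130 = -156*130 = -20280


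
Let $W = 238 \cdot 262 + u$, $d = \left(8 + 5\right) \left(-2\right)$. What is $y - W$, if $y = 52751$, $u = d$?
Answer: $-9579$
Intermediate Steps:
$d = -26$ ($d = 13 \left(-2\right) = -26$)
$u = -26$
$W = 62330$ ($W = 238 \cdot 262 - 26 = 62356 - 26 = 62330$)
$y - W = 52751 - 62330 = -9579$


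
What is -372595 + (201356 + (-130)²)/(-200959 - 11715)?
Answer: -39620743643/106337 ≈ -3.7260e+5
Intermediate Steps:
-372595 + (201356 + (-130)²)/(-200959 - 11715) = -372595 + (201356 + 16900)/(-212674) = -372595 + 218256*(-1/212674) = -372595 - 109128/106337 = -39620743643/106337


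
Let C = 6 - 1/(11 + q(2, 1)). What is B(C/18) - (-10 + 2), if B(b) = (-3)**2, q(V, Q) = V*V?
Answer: 17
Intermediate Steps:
q(V, Q) = V**2
C = 89/15 (C = 6 - 1/(11 + 2**2) = 6 - 1/(11 + 4) = 6 - 1/15 = 89/15 ≈ 5.9333)
B(b) = 9
B(C/18) - (-10 + 2) = 9 - (-10 + 2) = 9 - (-8) = 9 - 1*(-8) = 9 + 8 = 17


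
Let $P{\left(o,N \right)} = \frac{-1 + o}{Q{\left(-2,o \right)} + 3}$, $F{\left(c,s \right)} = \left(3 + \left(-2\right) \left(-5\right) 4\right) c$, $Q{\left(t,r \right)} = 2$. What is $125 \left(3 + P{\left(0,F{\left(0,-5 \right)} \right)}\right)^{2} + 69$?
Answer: $1049$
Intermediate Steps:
$F{\left(c,s \right)} = 43 c$ ($F{\left(c,s \right)} = \left(3 + 10 \cdot 4\right) c = \left(3 + 40\right) c = 43 c$)
$P{\left(o,N \right)} = - \frac{1}{5} + \frac{o}{5}$ ($P{\left(o,N \right)} = \frac{-1 + o}{2 + 3} = \frac{-1 + o}{5} = \left(-1 + o\right) \frac{1}{5} = - \frac{1}{5} + \frac{o}{5}$)
$125 \left(3 + P{\left(0,F{\left(0,-5 \right)} \right)}\right)^{2} + 69 = 125 \left(3 + \left(- \frac{1}{5} + \frac{1}{5} \cdot 0\right)\right)^{2} + 69 = 125 \left(3 + \left(- \frac{1}{5} + 0\right)\right)^{2} + 69 = 125 \left(3 - \frac{1}{5}\right)^{2} + 69 = 125 \left(\frac{14}{5}\right)^{2} + 69 = 125 \cdot \frac{196}{25} + 69 = 980 + 69 = 1049$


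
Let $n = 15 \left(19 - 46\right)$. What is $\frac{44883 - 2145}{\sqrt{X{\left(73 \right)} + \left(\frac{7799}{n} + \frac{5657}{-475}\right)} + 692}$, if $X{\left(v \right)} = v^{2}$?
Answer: $\frac{1137886428600}{18220458247} - \frac{1923210 \sqrt{3872848907}}{18220458247} \approx 55.882$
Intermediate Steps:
$n = -405$ ($n = 15 \left(-27\right) = -405$)
$\frac{44883 - 2145}{\sqrt{X{\left(73 \right)} + \left(\frac{7799}{n} + \frac{5657}{-475}\right)} + 692} = \frac{44883 - 2145}{\sqrt{73^{2} + \left(\frac{7799}{-405} + \frac{5657}{-475}\right)} + 692} = \frac{42738}{\sqrt{5329 + \left(7799 \left(- \frac{1}{405}\right) + 5657 \left(- \frac{1}{475}\right)\right)} + 692} = \frac{42738}{\sqrt{5329 - \frac{1199122}{38475}} + 692} = \frac{42738}{\sqrt{\frac{203834153}{38475}} + 692} = \frac{42738}{\frac{\sqrt{3872848907}}{855} + 692} = \frac{42738}{692 + \frac{\sqrt{3872848907}}{855}}$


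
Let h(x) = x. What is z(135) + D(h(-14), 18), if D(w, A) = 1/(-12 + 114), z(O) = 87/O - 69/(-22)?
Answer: 31898/8415 ≈ 3.7906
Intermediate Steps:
z(O) = 69/22 + 87/O (z(O) = 87/O - 69*(-1/22) = 87/O + 69/22 = 69/22 + 87/O)
D(w, A) = 1/102
z(135) + D(h(-14), 18) = (69/22 + 87/135) + 1/102 = (69/22 + 87*(1/135)) + 1/102 = (69/22 + 29/45) + 1/102 = 3743/990 + 1/102 = 31898/8415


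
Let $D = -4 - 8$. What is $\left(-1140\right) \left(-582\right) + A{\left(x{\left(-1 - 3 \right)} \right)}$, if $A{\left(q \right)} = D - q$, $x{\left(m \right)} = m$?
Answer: $663472$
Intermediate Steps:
$D = -12$ ($D = -4 - 8 = -12$)
$A{\left(q \right)} = -12 - q$
$\left(-1140\right) \left(-582\right) + A{\left(x{\left(-1 - 3 \right)} \right)} = \left(-1140\right) \left(-582\right) - 8 = 663480 - 8 = 663472$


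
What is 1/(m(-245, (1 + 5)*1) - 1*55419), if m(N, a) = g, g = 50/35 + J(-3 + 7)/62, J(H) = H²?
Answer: -217/12025557 ≈ -1.8045e-5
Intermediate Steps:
g = 366/217 (g = 50/35 + (-3 + 7)²/62 = 50*(1/35) + 4²*(1/62) = 10/7 + 16*(1/62) = 10/7 + 8/31 = 366/217 ≈ 1.6866)
m(N, a) = 366/217
1/(m(-245, (1 + 5)*1) - 1*55419) = 1/(366/217 - 1*55419) = 1/(366/217 - 55419) = 1/(-12025557/217) = -217/12025557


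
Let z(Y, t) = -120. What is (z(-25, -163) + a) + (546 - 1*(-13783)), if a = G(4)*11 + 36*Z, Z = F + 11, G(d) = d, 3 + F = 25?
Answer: 15441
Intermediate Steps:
F = 22 (F = -3 + 25 = 22)
Z = 33 (Z = 22 + 11 = 33)
a = 1232 (a = 4*11 + 36*33 = 44 + 1188 = 1232)
(z(-25, -163) + a) + (546 - 1*(-13783)) = (-120 + 1232) + (546 - 1*(-13783)) = 1112 + (546 + 13783) = 1112 + 14329 = 15441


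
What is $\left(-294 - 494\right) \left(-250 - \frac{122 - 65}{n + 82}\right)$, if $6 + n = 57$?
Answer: $\frac{1381364}{7} \approx 1.9734 \cdot 10^{5}$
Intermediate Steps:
$n = 51$ ($n = -6 + 57 = 51$)
$\left(-294 - 494\right) \left(-250 - \frac{122 - 65}{n + 82}\right) = \left(-294 - 494\right) \left(-250 - \frac{122 - 65}{51 + 82}\right) = - 788 \left(-250 - \frac{57}{133}\right) = - 788 \left(-250 - 57 \cdot \frac{1}{133}\right) = - 788 \left(-250 - \frac{3}{7}\right) = \left(-788\right) \left(- \frac{1753}{7}\right) = \frac{1381364}{7}$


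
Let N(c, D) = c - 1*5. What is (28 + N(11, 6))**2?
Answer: 1156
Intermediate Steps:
N(c, D) = -5 + c (N(c, D) = c - 5 = -5 + c)
(28 + N(11, 6))**2 = (28 + (-5 + 11))**2 = (28 + 6)**2 = 34**2 = 1156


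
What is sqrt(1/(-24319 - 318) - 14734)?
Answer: I*sqrt(8943269409083)/24637 ≈ 121.38*I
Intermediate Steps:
sqrt(1/(-24319 - 318) - 14734) = sqrt(1/(-24637) - 14734) = sqrt(-1/24637 - 14734) = sqrt(-363001559/24637) = I*sqrt(8943269409083)/24637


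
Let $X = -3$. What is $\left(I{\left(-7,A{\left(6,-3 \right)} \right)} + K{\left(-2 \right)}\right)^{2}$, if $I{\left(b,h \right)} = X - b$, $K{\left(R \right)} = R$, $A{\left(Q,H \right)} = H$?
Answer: $4$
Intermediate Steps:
$I{\left(b,h \right)} = -3 - b$
$\left(I{\left(-7,A{\left(6,-3 \right)} \right)} + K{\left(-2 \right)}\right)^{2} = \left(\left(-3 - -7\right) - 2\right)^{2} = \left(\left(-3 + 7\right) - 2\right)^{2} = \left(4 - 2\right)^{2} = 2^{2} = 4$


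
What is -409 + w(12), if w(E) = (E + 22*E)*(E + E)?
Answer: 6215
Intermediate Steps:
w(E) = 46*E² (w(E) = (23*E)*(2*E) = 46*E²)
-409 + w(12) = -409 + 46*12² = -409 + 46*144 = -409 + 6624 = 6215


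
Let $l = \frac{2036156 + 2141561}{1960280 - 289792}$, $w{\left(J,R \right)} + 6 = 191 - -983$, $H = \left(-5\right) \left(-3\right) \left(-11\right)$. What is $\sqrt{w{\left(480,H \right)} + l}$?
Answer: $\frac{\sqrt{816579512707022}}{835244} \approx 34.213$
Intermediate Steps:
$H = -165$ ($H = 15 \left(-11\right) = -165$)
$w{\left(J,R \right)} = 1168$ ($w{\left(J,R \right)} = -6 + \left(191 - -983\right) = -6 + \left(191 + 983\right) = -6 + 1174 = 1168$)
$l = \frac{4177717}{1670488} \approx 2.5009$
$\sqrt{w{\left(480,H \right)} + l} = \sqrt{1168 + \frac{4177717}{1670488}} = \sqrt{\frac{1955307701}{1670488}} = \frac{\sqrt{816579512707022}}{835244}$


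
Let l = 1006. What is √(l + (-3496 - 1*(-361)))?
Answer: I*√2129 ≈ 46.141*I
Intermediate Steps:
√(l + (-3496 - 1*(-361))) = √(1006 + (-3496 - 1*(-361))) = √(1006 + (-3496 + 361)) = √(1006 - 3135) = √(-2129) = I*√2129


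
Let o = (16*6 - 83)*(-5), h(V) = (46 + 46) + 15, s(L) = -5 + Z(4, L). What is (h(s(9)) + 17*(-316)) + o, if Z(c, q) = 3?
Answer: -5330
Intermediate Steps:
s(L) = -2 (s(L) = -5 + 3 = -2)
h(V) = 107 (h(V) = 92 + 15 = 107)
o = -65 (o = (96 - 83)*(-5) = 13*(-5) = -65)
(h(s(9)) + 17*(-316)) + o = (107 + 17*(-316)) - 65 = (107 - 5372) - 65 = -5265 - 65 = -5330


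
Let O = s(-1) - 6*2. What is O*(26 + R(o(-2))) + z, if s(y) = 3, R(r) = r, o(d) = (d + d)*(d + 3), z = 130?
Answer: -68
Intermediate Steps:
o(d) = 2*d*(3 + d) (o(d) = (2*d)*(3 + d) = 2*d*(3 + d))
O = -9 (O = 3 - 6*2 = 3 - 12 = -9)
O*(26 + R(o(-2))) + z = -9*(26 + 2*(-2)*(3 - 2)) + 130 = -9*(26 + 2*(-2)*1) + 130 = -9*(26 - 4) + 130 = -9*22 + 130 = -198 + 130 = -68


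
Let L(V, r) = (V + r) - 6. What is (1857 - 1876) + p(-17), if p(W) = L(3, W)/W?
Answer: -303/17 ≈ -17.824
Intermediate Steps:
L(V, r) = -6 + V + r
p(W) = (-3 + W)/W (p(W) = (-6 + 3 + W)/W = (-3 + W)/W)
(1857 - 1876) + p(-17) = (1857 - 1876) + (-3 - 17)/(-17) = -19 - 1/17*(-20) = -19 + 20/17 = -303/17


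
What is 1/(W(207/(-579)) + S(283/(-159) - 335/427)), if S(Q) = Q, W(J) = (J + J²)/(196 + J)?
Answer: -8110973031/20809444330 ≈ -0.38977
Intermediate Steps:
W(J) = (J + J²)/(196 + J)
1/(W(207/(-579)) + S(283/(-159) - 335/427)) = 1/((207/(-579))*(1 + 207/(-579))/(196 + 207/(-579)) + (283/(-159) - 335/427)) = 1/((207*(-1/579))*(1 + 207*(-1/579))/(196 + 207*(-1/579)) + (283*(-1/159) - 335*1/427)) = 1/(-69*(1 - 69/193)/(193*(196 - 69/193)) + (-283/159 - 335/427)) = 1/(-69/193*124/193/37759/193 - 174106/67893) = 1/(-69/193*193/37759*124/193 - 174106/67893) = 1/(-8556/7287487 - 174106/67893) = 1/(-20809444330/8110973031) = -8110973031/20809444330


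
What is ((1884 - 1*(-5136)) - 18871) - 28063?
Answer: -39914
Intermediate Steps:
((1884 - 1*(-5136)) - 18871) - 28063 = ((1884 + 5136) - 18871) - 28063 = (7020 - 18871) - 28063 = -11851 - 28063 = -39914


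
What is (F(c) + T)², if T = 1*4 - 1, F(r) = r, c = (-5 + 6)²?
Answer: 16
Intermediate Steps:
c = 1 (c = 1² = 1)
T = 3 (T = 4 - 1 = 3)
(F(c) + T)² = (1 + 3)² = 4² = 16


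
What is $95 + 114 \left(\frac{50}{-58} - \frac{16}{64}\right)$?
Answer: $- \frac{1843}{58} \approx -31.776$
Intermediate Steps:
$95 + 114 \left(\frac{50}{-58} - \frac{16}{64}\right) = 95 + 114 \left(50 \left(- \frac{1}{58}\right) - \frac{1}{4}\right) = 95 + 114 \left(- \frac{25}{29} - \frac{1}{4}\right) = 95 + 114 \left(- \frac{129}{116}\right) = 95 - \frac{7353}{58} = - \frac{1843}{58}$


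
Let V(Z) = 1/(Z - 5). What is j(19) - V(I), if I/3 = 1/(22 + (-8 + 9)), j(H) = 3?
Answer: 359/112 ≈ 3.2054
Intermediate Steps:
I = 3/23 (I = 3/(22 + (-8 + 9)) = 3/(22 + 1) = 3/23 ≈ 0.13043)
V(Z) = 1/(-5 + Z)
j(19) - V(I) = 3 - 1/(-5 + 3/23) = 3 - 1/(-112/23) = 3 - 1*(-23/112) = 3 + 23/112 = 359/112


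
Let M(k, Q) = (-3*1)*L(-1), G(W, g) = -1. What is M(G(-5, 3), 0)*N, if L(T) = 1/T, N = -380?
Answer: -1140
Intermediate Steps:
M(k, Q) = 3 (M(k, Q) = -3*1/(-1) = -3*(-1) = 3)
M(G(-5, 3), 0)*N = 3*(-380) = -1140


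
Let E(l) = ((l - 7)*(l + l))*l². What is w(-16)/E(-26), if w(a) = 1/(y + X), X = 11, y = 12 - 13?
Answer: 1/11600160 ≈ 8.6206e-8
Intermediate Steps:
y = -1
w(a) = ⅒ (w(a) = 1/(-1 + 11) = 1/10 = ⅒)
E(l) = 2*l³*(-7 + l) (E(l) = ((-7 + l)*(2*l))*l² = (2*l*(-7 + l))*l² = 2*l³*(-7 + l))
w(-16)/E(-26) = 1/(10*((2*(-26)³*(-7 - 26)))) = 1/(10*((2*(-17576)*(-33)))) = (⅒)/1160016 = (⅒)*(1/1160016) = 1/11600160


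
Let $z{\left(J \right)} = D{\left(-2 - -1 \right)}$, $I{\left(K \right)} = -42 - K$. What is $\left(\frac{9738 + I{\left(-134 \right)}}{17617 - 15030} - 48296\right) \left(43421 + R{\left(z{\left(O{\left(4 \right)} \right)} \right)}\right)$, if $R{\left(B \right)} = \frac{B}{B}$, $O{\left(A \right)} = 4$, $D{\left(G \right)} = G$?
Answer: $- \frac{5424793917084}{2587} \approx -2.0969 \cdot 10^{9}$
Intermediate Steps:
$z{\left(J \right)} = -1$ ($z{\left(J \right)} = -2 - -1 = -2 + 1 = -1$)
$R{\left(B \right)} = 1$
$\left(\frac{9738 + I{\left(-134 \right)}}{17617 - 15030} - 48296\right) \left(43421 + R{\left(z{\left(O{\left(4 \right)} \right)} \right)}\right) = \left(\frac{9738 - -92}{17617 - 15030} - 48296\right) \left(43421 + 1\right) = \left(\frac{9738 + \left(-42 + 134\right)}{2587} - 48296\right) 43422 = \left(\left(9738 + 92\right) \frac{1}{2587} - 48296\right) 43422 = \left(9830 \cdot \frac{1}{2587} - 48296\right) 43422 = \left(\frac{9830}{2587} - 48296\right) 43422 = \left(- \frac{124931922}{2587}\right) 43422 = - \frac{5424793917084}{2587}$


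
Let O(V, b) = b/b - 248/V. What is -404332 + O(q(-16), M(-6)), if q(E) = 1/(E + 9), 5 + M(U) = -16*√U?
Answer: -402595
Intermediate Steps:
M(U) = -5 - 16*√U
q(E) = 1/(9 + E)
O(V, b) = 1 - 248/V
-404332 + O(q(-16), M(-6)) = -404332 + (-248 + 1/(9 - 16))/(1/(9 - 16)) = -404332 + (-248 + 1/(-7))/(1/(-7)) = -404332 + (-248 - ⅐)/(-⅐) = -404332 - 7*(-1737/7) = -404332 + 1737 = -402595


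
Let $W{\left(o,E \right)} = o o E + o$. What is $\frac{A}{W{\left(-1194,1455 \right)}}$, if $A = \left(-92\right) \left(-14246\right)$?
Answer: $\frac{655316}{1037149593} \approx 0.00063184$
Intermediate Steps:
$W{\left(o,E \right)} = o + E o^{2}$ ($W{\left(o,E \right)} = o^{2} E + o = E o^{2} + o = o + E o^{2}$)
$A = 1310632$
$\frac{A}{W{\left(-1194,1455 \right)}} = \frac{1310632}{\left(-1194\right) \left(1 + 1455 \left(-1194\right)\right)} = \frac{1310632}{\left(-1194\right) \left(1 - 1737270\right)} = \frac{1310632}{\left(-1194\right) \left(-1737269\right)} = \frac{1310632}{2074299186} = 1310632 \cdot \frac{1}{2074299186} = \frac{655316}{1037149593}$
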